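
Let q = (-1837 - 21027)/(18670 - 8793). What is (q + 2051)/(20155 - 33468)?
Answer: -20234863/131492501 ≈ -0.15389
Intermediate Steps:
q = -22864/9877 ≈ -2.3149
(q + 2051)/(20155 - 33468) = (-22864/9877 + 2051)/(20155 - 33468) = (20234863/9877)/(-13313) = (20234863/9877)*(-1/13313) = -20234863/131492501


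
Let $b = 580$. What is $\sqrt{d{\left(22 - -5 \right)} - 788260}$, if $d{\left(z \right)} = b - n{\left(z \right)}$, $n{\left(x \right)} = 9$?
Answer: $3 i \sqrt{87521} \approx 887.52 i$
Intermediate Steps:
$d{\left(z \right)} = 571$ ($d{\left(z \right)} = 580 - 9 = 571$)
$\sqrt{d{\left(22 - -5 \right)} - 788260} = \sqrt{571 - 788260} = \sqrt{-787689} = 3 i \sqrt{87521}$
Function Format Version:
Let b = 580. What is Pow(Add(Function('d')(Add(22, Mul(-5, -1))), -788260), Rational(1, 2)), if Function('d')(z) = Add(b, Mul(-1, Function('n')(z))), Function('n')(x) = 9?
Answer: Mul(3, I, Pow(87521, Rational(1, 2))) ≈ Mul(887.52, I)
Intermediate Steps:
Function('d')(z) = 571 (Function('d')(z) = Add(580, Mul(-1, 9)) = Add(580, -9) = 571)
Pow(Add(Function('d')(Add(22, Mul(-5, -1))), -788260), Rational(1, 2)) = Pow(Add(571, -788260), Rational(1, 2)) = Pow(-787689, Rational(1, 2)) = Mul(3, I, Pow(87521, Rational(1, 2)))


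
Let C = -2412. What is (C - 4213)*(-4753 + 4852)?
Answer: -655875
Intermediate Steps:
(C - 4213)*(-4753 + 4852) = (-2412 - 4213)*(-4753 + 4852) = -6625*99 = -655875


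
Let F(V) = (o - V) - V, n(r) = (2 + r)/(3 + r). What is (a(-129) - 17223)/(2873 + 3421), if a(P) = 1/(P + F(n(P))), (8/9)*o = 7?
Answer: -356303851/130208174 ≈ -2.7364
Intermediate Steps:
o = 63/8 (o = (9/8)*7 = 63/8 ≈ 7.8750)
n(r) = (2 + r)/(3 + r)
F(V) = 63/8 - 2*V (F(V) = (63/8 - V) - V = 63/8 - 2*V)
a(P) = 1/(63/8 + P - 2*(2 + P)/(3 + P)) (a(P) = 1/(P + (63/8 - 2*(2 + P)/(3 + P))) = 1/(63/8 + P - 2*(2 + P)/(3 + P)))
(a(-129) - 17223)/(2873 + 3421) = (8*(3 - 129)/(157 + 8*(-129)**2 + 71*(-129)) - 17223)/(2873 + 3421) = (8*(-126)/(157 + 8*16641 - 9159) - 17223)/6294 = (8*(-126)/(157 + 133128 - 9159) - 17223)*(1/6294) = (8*(-126)/124126 - 17223)*(1/6294) = (8*(1/124126)*(-126) - 17223)*(1/6294) = (-504/62063 - 17223)*(1/6294) = -1068911553/62063*1/6294 = -356303851/130208174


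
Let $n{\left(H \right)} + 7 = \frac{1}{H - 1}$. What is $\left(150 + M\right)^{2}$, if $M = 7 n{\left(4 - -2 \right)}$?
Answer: $\frac{262144}{25} \approx 10486.0$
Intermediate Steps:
$n{\left(H \right)} = -7 + \frac{1}{-1 + H}$ ($n{\left(H \right)} = -7 + \frac{1}{H - 1} = -7 + \frac{1}{-1 + H}$)
$M = - \frac{238}{5}$ ($M = 7 \frac{8 - 7 \left(4 - -2\right)}{-1 + \left(4 - -2\right)} = 7 \frac{8 - 7 \left(4 + 2\right)}{-1 + \left(4 + 2\right)} = 7 \frac{8 - 42}{-1 + 6} = 7 \frac{8 - 42}{5} = 7 \cdot \frac{1}{5} \left(-34\right) = 7 \left(- \frac{34}{5}\right) = - \frac{238}{5} \approx -47.6$)
$\left(150 + M\right)^{2} = \left(150 - \frac{238}{5}\right)^{2} = \left(\frac{512}{5}\right)^{2} = \frac{262144}{25}$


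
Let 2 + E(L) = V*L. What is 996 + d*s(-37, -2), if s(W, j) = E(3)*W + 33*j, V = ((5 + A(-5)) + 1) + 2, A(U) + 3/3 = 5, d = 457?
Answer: -604072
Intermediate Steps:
A(U) = 4 (A(U) = -1 + 5 = 4)
V = 12 (V = ((5 + 4) + 1) + 2 = (9 + 1) + 2 = 10 + 2 = 12)
E(L) = -2 + 12*L
s(W, j) = 33*j + 34*W (s(W, j) = (-2 + 12*3)*W + 33*j = (-2 + 36)*W + 33*j = 34*W + 33*j = 33*j + 34*W)
996 + d*s(-37, -2) = 996 + 457*(33*(-2) + 34*(-37)) = 996 + 457*(-66 - 1258) = 996 + 457*(-1324) = 996 - 605068 = -604072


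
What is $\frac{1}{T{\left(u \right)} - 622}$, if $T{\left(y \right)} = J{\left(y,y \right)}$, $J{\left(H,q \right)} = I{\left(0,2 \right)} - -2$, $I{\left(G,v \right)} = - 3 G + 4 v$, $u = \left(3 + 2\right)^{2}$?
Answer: $- \frac{1}{612} \approx -0.001634$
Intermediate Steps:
$u = 25$ ($u = 5^{2} = 25$)
$J{\left(H,q \right)} = 10$ ($J{\left(H,q \right)} = \left(\left(-3\right) 0 + 4 \cdot 2\right) - -2 = \left(0 + 8\right) + 2 = 8 + 2 = 10$)
$T{\left(y \right)} = 10$
$\frac{1}{T{\left(u \right)} - 622} = \frac{1}{10 - 622} = \frac{1}{-612} = - \frac{1}{612}$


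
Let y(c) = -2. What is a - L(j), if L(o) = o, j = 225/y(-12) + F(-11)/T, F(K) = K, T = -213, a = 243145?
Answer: 103627673/426 ≈ 2.4326e+5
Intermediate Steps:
j = -47903/426 (j = 225/(-2) - 11/(-213) = 225*(-1/2) - 11*(-1/213) = -225/2 + 11/213 = -47903/426 ≈ -112.45)
a - L(j) = 243145 - 1*(-47903/426) = 243145 + 47903/426 = 103627673/426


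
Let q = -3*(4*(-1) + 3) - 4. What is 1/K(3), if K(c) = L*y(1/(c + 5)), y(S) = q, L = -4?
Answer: 1/4 ≈ 0.25000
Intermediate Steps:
q = -1 (q = -3*(-4 + 3) - 4 = -3*(-1) - 4 = 3 - 4 = -1)
y(S) = -1
K(c) = 4 (K(c) = -4*(-1) = 4)
1/K(3) = 1/4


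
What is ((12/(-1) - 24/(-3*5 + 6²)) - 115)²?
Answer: 804609/49 ≈ 16421.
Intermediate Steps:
((12/(-1) - 24/(-3*5 + 6²)) - 115)² = ((12*(-1) - 24/(-15 + 36)) - 115)² = ((-12 - 24/21) - 115)² = ((-12 - 24*1/21) - 115)² = ((-12 - 8/7) - 115)² = (-92/7 - 115)² = (-897/7)² = 804609/49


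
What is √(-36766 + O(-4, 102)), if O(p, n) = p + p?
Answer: 9*I*√454 ≈ 191.77*I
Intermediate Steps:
O(p, n) = 2*p
√(-36766 + O(-4, 102)) = √(-36766 + 2*(-4)) = √(-36766 - 8) = √(-36774) = 9*I*√454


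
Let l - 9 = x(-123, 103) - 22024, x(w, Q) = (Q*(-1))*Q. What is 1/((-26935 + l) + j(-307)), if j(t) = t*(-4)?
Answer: -1/58331 ≈ -1.7144e-5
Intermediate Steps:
x(w, Q) = -Q² (x(w, Q) = (-Q)*Q = -Q²)
l = -32624 (l = 9 + (-1*103² - 22024) = 9 + (-1*10609 - 22024) = 9 + (-10609 - 22024) = 9 - 32633 = -32624)
j(t) = -4*t
1/((-26935 + l) + j(-307)) = 1/((-26935 - 32624) - 4*(-307)) = 1/(-59559 + 1228) = 1/(-58331) = -1/58331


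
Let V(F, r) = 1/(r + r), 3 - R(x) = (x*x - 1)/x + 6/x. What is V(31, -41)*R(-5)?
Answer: -9/82 ≈ -0.10976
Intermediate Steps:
R(x) = 3 - 6/x - (-1 + x²)/x (R(x) = 3 - ((x*x - 1)/x + 6/x) = 3 - ((x² - 1)/x + 6/x) = 3 - ((-1 + x²)/x + 6/x) = 3 - (6/x + (-1 + x²)/x) = 3 + (-6/x - (-1 + x²)/x) = 3 - 6/x - (-1 + x²)/x)
V(F, r) = 1/(2*r)
V(31, -41)*R(-5) = ((½)/(-41))*(3 - 1*(-5) - 5/(-5)) = ((½)*(-1/41))*(3 + 5 - 5*(-⅕)) = -(3 + 5 + 1)/82 = -1/82*9 = -9/82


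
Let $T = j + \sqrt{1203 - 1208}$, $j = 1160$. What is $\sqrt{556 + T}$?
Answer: $\sqrt{1716 + i \sqrt{5}} \approx 41.425 + 0.027 i$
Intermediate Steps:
$T = 1160 + i \sqrt{5}$ ($T = 1160 + \sqrt{1203 - 1208} = 1160 + \sqrt{-5} = 1160 + i \sqrt{5} \approx 1160.0 + 2.2361 i$)
$\sqrt{556 + T} = \sqrt{556 + \left(1160 + i \sqrt{5}\right)} = \sqrt{1716 + i \sqrt{5}}$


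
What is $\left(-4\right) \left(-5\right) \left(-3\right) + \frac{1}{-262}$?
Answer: $- \frac{15721}{262} \approx -60.004$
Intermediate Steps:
$\left(-4\right) \left(-5\right) \left(-3\right) + \frac{1}{-262} = 20 \left(-3\right) - \frac{1}{262} = -60 - \frac{1}{262} = - \frac{15721}{262}$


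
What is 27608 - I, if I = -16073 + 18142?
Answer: 25539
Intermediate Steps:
I = 2069
27608 - I = 27608 - 1*2069 = 27608 - 2069 = 25539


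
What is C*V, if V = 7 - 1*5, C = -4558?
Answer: -9116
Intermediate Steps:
V = 2 (V = 7 - 5 = 2)
C*V = -4558*2 = -9116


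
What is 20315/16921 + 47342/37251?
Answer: 1557828047/630324171 ≈ 2.4715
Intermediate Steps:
20315/16921 + 47342/37251 = 1557828047/630324171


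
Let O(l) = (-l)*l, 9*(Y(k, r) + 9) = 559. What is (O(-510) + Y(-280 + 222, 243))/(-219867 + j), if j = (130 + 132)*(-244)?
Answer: 2340422/2554155 ≈ 0.91632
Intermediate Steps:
Y(k, r) = 478/9 (Y(k, r) = -9 + (⅑)*559 = -9 + 559/9 = 478/9)
j = -63928 (j = 262*(-244) = -63928)
O(l) = -l²
(O(-510) + Y(-280 + 222, 243))/(-219867 + j) = (-1*(-510)² + 478/9)/(-219867 - 63928) = (-1*260100 + 478/9)/(-283795) = (-260100 + 478/9)*(-1/283795) = -2340422/9*(-1/283795) = 2340422/2554155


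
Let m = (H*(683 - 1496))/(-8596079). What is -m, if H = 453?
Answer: -368289/8596079 ≈ -0.042844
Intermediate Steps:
m = 368289/8596079 (m = (453*(683 - 1496))/(-8596079) = (453*(-813))*(-1/8596079) = -368289*(-1/8596079) = 368289/8596079 ≈ 0.042844)
-m = -1*368289/8596079 = -368289/8596079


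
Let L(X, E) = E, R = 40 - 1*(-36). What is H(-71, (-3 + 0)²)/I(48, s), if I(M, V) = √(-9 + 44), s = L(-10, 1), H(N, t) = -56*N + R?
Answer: 4052*√35/35 ≈ 684.91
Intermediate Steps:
R = 76 (R = 40 + 36 = 76)
H(N, t) = 76 - 56*N (H(N, t) = -56*N + 76 = 76 - 56*N)
s = 1
I(M, V) = √35
H(-71, (-3 + 0)²)/I(48, s) = (76 - 56*(-71))/(√35) = (76 + 3976)*(√35/35) = 4052*(√35/35) = 4052*√35/35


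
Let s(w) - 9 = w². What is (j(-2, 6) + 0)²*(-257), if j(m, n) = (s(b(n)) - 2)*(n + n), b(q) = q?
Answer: -68427792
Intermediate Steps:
s(w) = 9 + w²
j(m, n) = 2*n*(7 + n²) (j(m, n) = ((9 + n²) - 2)*(n + n) = (7 + n²)*(2*n) = 2*n*(7 + n²))
(j(-2, 6) + 0)²*(-257) = (2*6*(7 + 6²) + 0)²*(-257) = (2*6*(7 + 36) + 0)²*(-257) = (2*6*43 + 0)²*(-257) = (516 + 0)²*(-257) = 516²*(-257) = 266256*(-257) = -68427792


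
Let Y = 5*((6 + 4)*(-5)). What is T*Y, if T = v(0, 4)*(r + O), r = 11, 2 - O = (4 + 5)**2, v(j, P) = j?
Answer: 0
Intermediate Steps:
O = -79 (O = 2 - (4 + 5)**2 = 2 - 1*9**2 = 2 - 1*81 = 2 - 81 = -79)
Y = -250 (Y = 5*(10*(-5)) = 5*(-50) = -250)
T = 0 (T = 0*(11 - 79) = 0*(-68) = 0)
T*Y = 0*(-250) = 0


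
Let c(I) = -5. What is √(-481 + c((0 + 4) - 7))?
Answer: 9*I*√6 ≈ 22.045*I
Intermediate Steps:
√(-481 + c((0 + 4) - 7)) = √(-481 - 5) = √(-486) = 9*I*√6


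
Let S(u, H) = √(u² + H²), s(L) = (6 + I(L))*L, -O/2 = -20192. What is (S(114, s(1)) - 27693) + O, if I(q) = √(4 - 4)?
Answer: 12691 + 6*√362 ≈ 12805.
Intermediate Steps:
O = 40384 (O = -2*(-20192) = 40384)
I(q) = 0 (I(q) = √0 = 0)
s(L) = 6*L (s(L) = (6 + 0)*L = 6*L)
S(u, H) = √(H² + u²)
(S(114, s(1)) - 27693) + O = (√((6*1)² + 114²) - 27693) + 40384 = (√(6² + 12996) - 27693) + 40384 = (√(36 + 12996) - 27693) + 40384 = (√13032 - 27693) + 40384 = (6*√362 - 27693) + 40384 = (-27693 + 6*√362) + 40384 = 12691 + 6*√362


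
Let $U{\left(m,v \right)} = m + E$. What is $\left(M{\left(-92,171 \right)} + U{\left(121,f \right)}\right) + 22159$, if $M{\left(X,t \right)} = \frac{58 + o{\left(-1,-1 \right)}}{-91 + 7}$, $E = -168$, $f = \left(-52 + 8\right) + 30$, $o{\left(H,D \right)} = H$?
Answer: $\frac{619117}{28} \approx 22111.0$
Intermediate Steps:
$f = -14$ ($f = -44 + 30 = -14$)
$U{\left(m,v \right)} = -168 + m$ ($U{\left(m,v \right)} = m - 168 = -168 + m$)
$M{\left(X,t \right)} = - \frac{19}{28}$ ($M{\left(X,t \right)} = \frac{58 - 1}{-91 + 7} = \frac{57}{-84} = 57 \left(- \frac{1}{84}\right) = - \frac{19}{28}$)
$\left(M{\left(-92,171 \right)} + U{\left(121,f \right)}\right) + 22159 = \left(- \frac{19}{28} + \left(-168 + 121\right)\right) + 22159 = \left(- \frac{19}{28} - 47\right) + 22159 = - \frac{1335}{28} + 22159 = \frac{619117}{28}$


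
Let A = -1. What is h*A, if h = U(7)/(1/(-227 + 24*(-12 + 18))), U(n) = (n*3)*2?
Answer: 3486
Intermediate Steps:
U(n) = 6*n (U(n) = (3*n)*2 = 6*n)
h = -3486 (h = (6*7)/(1/(-227 + 24*(-12 + 18))) = 42/(1/(-227 + 24*6)) = 42/(1/(-227 + 144)) = 42/(1/(-83)) = 42/(-1/83) = 42*(-83) = -3486)
h*A = -3486*(-1) = 3486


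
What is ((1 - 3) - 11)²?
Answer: 169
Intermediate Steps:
((1 - 3) - 11)² = (-2 - 11)² = (-13)² = 169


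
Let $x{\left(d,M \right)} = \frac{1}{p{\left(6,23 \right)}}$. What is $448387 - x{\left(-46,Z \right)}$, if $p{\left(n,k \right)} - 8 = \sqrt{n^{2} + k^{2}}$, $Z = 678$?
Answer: $\frac{224641895}{501} - \frac{\sqrt{565}}{501} \approx 4.4839 \cdot 10^{5}$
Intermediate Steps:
$p{\left(n,k \right)} = 8 + \sqrt{k^{2} + n^{2}}$ ($p{\left(n,k \right)} = 8 + \sqrt{n^{2} + k^{2}} = 8 + \sqrt{k^{2} + n^{2}}$)
$x{\left(d,M \right)} = \frac{1}{8 + \sqrt{565}}$ ($x{\left(d,M \right)} = \frac{1}{8 + \sqrt{23^{2} + 6^{2}}} = \frac{1}{8 + \sqrt{529 + 36}} = \frac{1}{8 + \sqrt{565}}$)
$448387 - x{\left(-46,Z \right)} = 448387 - \left(- \frac{8}{501} + \frac{\sqrt{565}}{501}\right) = 448387 + \left(\frac{8}{501} - \frac{\sqrt{565}}{501}\right) = \frac{224641895}{501} - \frac{\sqrt{565}}{501}$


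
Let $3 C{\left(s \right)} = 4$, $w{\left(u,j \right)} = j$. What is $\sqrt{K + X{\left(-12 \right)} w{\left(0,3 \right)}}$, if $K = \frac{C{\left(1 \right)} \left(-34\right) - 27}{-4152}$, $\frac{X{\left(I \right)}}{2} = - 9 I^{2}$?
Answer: $\frac{i \sqrt{33512743094}}{2076} \approx 88.182 i$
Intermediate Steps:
$X{\left(I \right)} = - 18 I^{2}$ ($X{\left(I \right)} = 2 \left(- 9 I^{2}\right) = - 18 I^{2}$)
$C{\left(s \right)} = \frac{4}{3}$ ($C{\left(s \right)} = \frac{1}{3} \cdot 4 = \frac{4}{3}$)
$K = \frac{217}{12456}$ ($K = \frac{\frac{4}{3} \left(-34\right) - 27}{-4152} = \left(- \frac{136}{3} - 27\right) \left(- \frac{1}{4152}\right) = \left(- \frac{217}{3}\right) \left(- \frac{1}{4152}\right) = \frac{217}{12456} \approx 0.017421$)
$\sqrt{K + X{\left(-12 \right)} w{\left(0,3 \right)}} = \sqrt{\frac{217}{12456} + - 18 \left(-12\right)^{2} \cdot 3} = \sqrt{\frac{217}{12456} + \left(-18\right) 144 \cdot 3} = \sqrt{\frac{217}{12456} - 7776} = \sqrt{- \frac{96857639}{12456}} = \frac{i \sqrt{33512743094}}{2076}$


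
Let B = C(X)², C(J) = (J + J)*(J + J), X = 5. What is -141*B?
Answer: -1410000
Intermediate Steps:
C(J) = 4*J² (C(J) = (2*J)*(2*J) = 4*J²)
B = 10000 (B = (4*5²)² = (4*25)² = 100² = 10000)
-141*B = -141*10000 = -1410000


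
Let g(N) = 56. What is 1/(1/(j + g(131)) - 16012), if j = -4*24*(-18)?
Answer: -1784/28565407 ≈ -6.2453e-5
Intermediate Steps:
j = 1728 (j = -96*(-18) = 1728)
1/(1/(j + g(131)) - 16012) = 1/(1/(1728 + 56) - 16012) = 1/(1/1784 - 16012) = 1/(-28565407/1784) = -1784/28565407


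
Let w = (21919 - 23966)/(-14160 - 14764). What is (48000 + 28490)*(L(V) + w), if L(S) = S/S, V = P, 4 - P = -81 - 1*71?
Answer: 1184485895/14462 ≈ 81903.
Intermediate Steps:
P = 156 (P = 4 - (-81 - 1*71) = 4 - (-81 - 71) = 4 - 1*(-152) = 4 + 152 = 156)
w = 2047/28924 (w = -2047/(-28924) = -2047*(-1/28924) = 2047/28924 ≈ 0.070772)
V = 156
L(S) = 1
(48000 + 28490)*(L(V) + w) = (48000 + 28490)*(1 + 2047/28924) = 76490*(30971/28924) = 1184485895/14462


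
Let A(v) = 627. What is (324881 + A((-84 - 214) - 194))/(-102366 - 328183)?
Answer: -325508/430549 ≈ -0.75603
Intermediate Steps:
(324881 + A((-84 - 214) - 194))/(-102366 - 328183) = (324881 + 627)/(-102366 - 328183) = 325508/(-430549) = 325508*(-1/430549) = -325508/430549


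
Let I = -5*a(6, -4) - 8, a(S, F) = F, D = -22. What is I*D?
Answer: -264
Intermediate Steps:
I = 12 (I = -5*(-4) - 8 = 20 - 8 = 12)
I*D = 12*(-22) = -264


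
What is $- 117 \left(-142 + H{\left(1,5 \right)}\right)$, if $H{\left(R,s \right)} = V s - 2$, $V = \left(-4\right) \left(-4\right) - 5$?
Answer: $10413$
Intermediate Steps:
$V = 11$ ($V = 16 - 5 = 11$)
$H{\left(R,s \right)} = -2 + 11 s$ ($H{\left(R,s \right)} = 11 s - 2 = -2 + 11 s$)
$- 117 \left(-142 + H{\left(1,5 \right)}\right) = - 117 \left(-142 + \left(-2 + 11 \cdot 5\right)\right) = - 117 \left(-142 + \left(-2 + 55\right)\right) = - 117 \left(-142 + 53\right) = \left(-117\right) \left(-89\right) = 10413$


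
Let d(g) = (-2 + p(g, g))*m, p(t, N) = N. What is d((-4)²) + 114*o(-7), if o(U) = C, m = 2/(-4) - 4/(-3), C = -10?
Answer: -3385/3 ≈ -1128.3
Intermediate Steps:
m = ⅚ (m = 2*(-¼) - 4*(-⅓) = -½ + 4/3 = ⅚ ≈ 0.83333)
d(g) = -5/3 + 5*g/6 (d(g) = (-2 + g)*(⅚) = -5/3 + 5*g/6)
o(U) = -10
d((-4)²) + 114*o(-7) = (-5/3 + (⅚)*(-4)²) + 114*(-10) = (-5/3 + (⅚)*16) - 1140 = (-5/3 + 40/3) - 1140 = 35/3 - 1140 = -3385/3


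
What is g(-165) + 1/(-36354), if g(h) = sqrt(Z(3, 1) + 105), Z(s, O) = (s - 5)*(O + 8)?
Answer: -1/36354 + sqrt(87) ≈ 9.3273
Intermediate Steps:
Z(s, O) = (-5 + s)*(8 + O)
g(h) = sqrt(87) (g(h) = sqrt((-40 - 5*1 + 8*3 + 1*3) + 105) = sqrt((-40 - 5 + 24 + 3) + 105) = sqrt(-18 + 105) = sqrt(87))
g(-165) + 1/(-36354) = sqrt(87) + 1/(-36354) = sqrt(87) - 1/36354 = -1/36354 + sqrt(87)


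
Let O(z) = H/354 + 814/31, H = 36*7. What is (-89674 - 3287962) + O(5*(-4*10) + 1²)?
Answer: -6177646916/1829 ≈ -3.3776e+6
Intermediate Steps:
H = 252
O(z) = 49328/1829 (O(z) = 252/354 + 814/31 = 252*(1/354) + 814*(1/31) = 42/59 + 814/31 = 49328/1829)
(-89674 - 3287962) + O(5*(-4*10) + 1²) = (-89674 - 3287962) + 49328/1829 = -3377636 + 49328/1829 = -6177646916/1829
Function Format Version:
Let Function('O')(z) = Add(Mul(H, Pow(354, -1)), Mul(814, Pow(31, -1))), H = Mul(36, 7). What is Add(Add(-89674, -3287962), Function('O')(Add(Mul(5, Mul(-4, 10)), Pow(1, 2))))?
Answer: Rational(-6177646916, 1829) ≈ -3.3776e+6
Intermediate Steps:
H = 252
Function('O')(z) = Rational(49328, 1829) (Function('O')(z) = Add(Mul(252, Pow(354, -1)), Mul(814, Pow(31, -1))) = Add(Mul(252, Rational(1, 354)), Mul(814, Rational(1, 31))) = Add(Rational(42, 59), Rational(814, 31)) = Rational(49328, 1829))
Add(Add(-89674, -3287962), Function('O')(Add(Mul(5, Mul(-4, 10)), Pow(1, 2)))) = Add(Add(-89674, -3287962), Rational(49328, 1829)) = Add(-3377636, Rational(49328, 1829)) = Rational(-6177646916, 1829)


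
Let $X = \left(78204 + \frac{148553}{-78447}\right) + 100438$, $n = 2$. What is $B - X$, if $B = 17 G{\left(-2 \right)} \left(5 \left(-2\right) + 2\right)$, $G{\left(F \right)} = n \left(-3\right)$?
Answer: $- \frac{13949767669}{78447} \approx -1.7782 \cdot 10^{5}$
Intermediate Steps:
$G{\left(F \right)} = -6$ ($G{\left(F \right)} = 2 \left(-3\right) = -6$)
$B = 816$ ($B = 17 \left(-6\right) \left(5 \left(-2\right) + 2\right) = - 102 \left(-10 + 2\right) = \left(-102\right) \left(-8\right) = 816$)
$X = \frac{14013780421}{78447}$ ($X = \left(78204 + 148553 \left(- \frac{1}{78447}\right)\right) + 100438 = \left(78204 - \frac{148553}{78447}\right) + 100438 = \frac{6134720635}{78447} + 100438 = \frac{14013780421}{78447} \approx 1.7864 \cdot 10^{5}$)
$B - X = 816 - \frac{14013780421}{78447} = - \frac{13949767669}{78447}$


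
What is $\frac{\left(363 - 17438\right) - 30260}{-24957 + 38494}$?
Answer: $- \frac{47335}{13537} \approx -3.4967$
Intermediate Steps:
$\frac{\left(363 - 17438\right) - 30260}{-24957 + 38494} = \frac{-17075 - 30260}{13537} = \left(-47335\right) \frac{1}{13537} = - \frac{47335}{13537}$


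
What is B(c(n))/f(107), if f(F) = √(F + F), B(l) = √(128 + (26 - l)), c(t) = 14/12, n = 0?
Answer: √294357/642 ≈ 0.84509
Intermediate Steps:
c(t) = 7/6 (c(t) = 14*(1/12) = 7/6)
B(l) = √(154 - l)
f(F) = √2*√F (f(F) = √(2*F) = √2*√F)
B(c(n))/f(107) = √(154 - 1*7/6)/((√2*√107)) = √(154 - 7/6)/(√214) = √(917/6)*(√214/214) = (√5502/6)*(√214/214) = √294357/642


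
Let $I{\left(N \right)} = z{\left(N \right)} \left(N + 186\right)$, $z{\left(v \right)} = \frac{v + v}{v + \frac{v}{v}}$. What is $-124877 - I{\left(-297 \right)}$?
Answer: $- \frac{498617}{4} \approx -1.2465 \cdot 10^{5}$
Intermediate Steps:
$z{\left(v \right)} = \frac{2 v}{1 + v}$ ($z{\left(v \right)} = \frac{2 v}{v + 1} = \frac{2 v}{1 + v}$)
$I{\left(N \right)} = \frac{2 N \left(186 + N\right)}{1 + N}$ ($I{\left(N \right)} = \frac{2 N}{1 + N} \left(N + 186\right) = \frac{2 N}{1 + N} \left(186 + N\right) = \frac{2 N \left(186 + N\right)}{1 + N}$)
$-124877 - I{\left(-297 \right)} = -124877 - 2 \left(-297\right) \frac{1}{1 - 297} \left(186 - 297\right) = -124877 - 2 \left(-297\right) \frac{1}{-296} \left(-111\right) = -124877 - 2 \left(-297\right) \left(- \frac{1}{296}\right) \left(-111\right) = -124877 - - \frac{891}{4} = -124877 + \frac{891}{4} = - \frac{498617}{4}$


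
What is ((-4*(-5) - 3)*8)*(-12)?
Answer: -1632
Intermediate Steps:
((-4*(-5) - 3)*8)*(-12) = ((20 - 3)*8)*(-12) = (17*8)*(-12) = 136*(-12) = -1632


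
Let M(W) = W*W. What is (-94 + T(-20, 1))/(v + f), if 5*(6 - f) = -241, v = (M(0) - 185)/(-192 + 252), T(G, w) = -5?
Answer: -5940/3067 ≈ -1.9367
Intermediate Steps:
M(W) = W**2
v = -37/12 (v = (0**2 - 185)/(-192 + 252) = (0 - 185)/60 = -185*1/60 = -37/12 ≈ -3.0833)
f = 271/5 (f = 6 - 1/5*(-241) = 6 + 241/5 = 271/5 ≈ 54.200)
(-94 + T(-20, 1))/(v + f) = (-94 - 5)/(-37/12 + 271/5) = -99/3067/60 = -99*60/3067 = -5940/3067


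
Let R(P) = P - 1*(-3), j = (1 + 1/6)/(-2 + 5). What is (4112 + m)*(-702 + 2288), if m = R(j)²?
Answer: 1059455137/162 ≈ 6.5398e+6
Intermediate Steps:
j = 7/18 (j = (1 + ⅙)/3 = (7/6)*(⅓) = 7/18 ≈ 0.38889)
R(P) = 3 + P (R(P) = P + 3 = 3 + P)
m = 3721/324 (m = (3 + 7/18)² = (61/18)² = 3721/324 ≈ 11.485)
(4112 + m)*(-702 + 2288) = (4112 + 3721/324)*(-702 + 2288) = (1336009/324)*1586 = 1059455137/162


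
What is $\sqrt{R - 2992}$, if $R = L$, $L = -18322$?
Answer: $i \sqrt{21314} \approx 145.99 i$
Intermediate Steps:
$R = -18322$
$\sqrt{R - 2992} = \sqrt{-18322 - 2992} = \sqrt{-21314} = i \sqrt{21314}$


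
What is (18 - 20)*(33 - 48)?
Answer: 30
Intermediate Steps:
(18 - 20)*(33 - 48) = -2*(-15) = 30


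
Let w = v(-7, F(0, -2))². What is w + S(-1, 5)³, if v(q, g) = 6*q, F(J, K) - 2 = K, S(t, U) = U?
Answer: 1889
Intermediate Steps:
F(J, K) = 2 + K
w = 1764 (w = (6*(-7))² = (-42)² = 1764)
w + S(-1, 5)³ = 1764 + 5³ = 1764 + 125 = 1889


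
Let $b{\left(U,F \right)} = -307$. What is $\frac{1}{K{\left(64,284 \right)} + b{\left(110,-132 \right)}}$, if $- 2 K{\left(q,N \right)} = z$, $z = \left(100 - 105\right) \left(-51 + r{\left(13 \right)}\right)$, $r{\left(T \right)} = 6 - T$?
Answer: $- \frac{1}{452} \approx -0.0022124$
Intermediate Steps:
$z = 290$ ($z = \left(100 - 105\right) \left(-51 + \left(6 - 13\right)\right) = - 5 \left(-51 + \left(6 - 13\right)\right) = - 5 \left(-51 - 7\right) = \left(-5\right) \left(-58\right) = 290$)
$K{\left(q,N \right)} = -145$ ($K{\left(q,N \right)} = \left(- \frac{1}{2}\right) 290 = -145$)
$\frac{1}{K{\left(64,284 \right)} + b{\left(110,-132 \right)}} = \frac{1}{-145 - 307} = \frac{1}{-452} = - \frac{1}{452}$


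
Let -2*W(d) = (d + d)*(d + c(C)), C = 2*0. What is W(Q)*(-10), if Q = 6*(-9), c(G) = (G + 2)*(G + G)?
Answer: 29160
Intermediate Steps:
C = 0
c(G) = 2*G*(2 + G) (c(G) = (2 + G)*(2*G) = 2*G*(2 + G))
Q = -54
W(d) = -d² (W(d) = -(d + d)*(d + 2*0*(2 + 0))/2 = -2*d*(d + 2*0*2)/2 = -2*d*(d + 0)/2 = -2*d*d/2 = -d²)
W(Q)*(-10) = -1*(-54)²*(-10) = -1*2916*(-10) = -2916*(-10) = 29160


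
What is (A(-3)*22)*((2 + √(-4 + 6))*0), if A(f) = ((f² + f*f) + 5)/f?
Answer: 0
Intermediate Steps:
A(f) = (5 + 2*f²)/f (A(f) = ((f² + f²) + 5)/f = (2*f² + 5)/f = (5 + 2*f²)/f)
(A(-3)*22)*((2 + √(-4 + 6))*0) = ((2*(-3) + 5/(-3))*22)*((2 + √(-4 + 6))*0) = ((-6 + 5*(-⅓))*22)*((2 + √2)*0) = ((-6 - 5/3)*22)*0 = -23/3*22*0 = -506/3*0 = 0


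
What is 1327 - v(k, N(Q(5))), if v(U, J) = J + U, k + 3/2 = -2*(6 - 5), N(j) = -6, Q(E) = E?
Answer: 2673/2 ≈ 1336.5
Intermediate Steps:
k = -7/2 (k = -3/2 - 2*(6 - 5) = -3/2 - 2*1 = -3/2 - 2 = -7/2 ≈ -3.5000)
1327 - v(k, N(Q(5))) = 1327 - (-6 - 7/2) = 1327 - 1*(-19/2) = 1327 + 19/2 = 2673/2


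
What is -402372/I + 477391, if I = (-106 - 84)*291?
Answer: 4399225127/9215 ≈ 4.7740e+5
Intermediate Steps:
I = -55290 (I = -190*291 = -55290)
-402372/I + 477391 = -402372/(-55290) + 477391 = -402372*(-1/55290) + 477391 = 67062/9215 + 477391 = 4399225127/9215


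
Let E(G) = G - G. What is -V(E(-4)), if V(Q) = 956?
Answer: -956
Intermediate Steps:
E(G) = 0
-V(E(-4)) = -1*956 = -956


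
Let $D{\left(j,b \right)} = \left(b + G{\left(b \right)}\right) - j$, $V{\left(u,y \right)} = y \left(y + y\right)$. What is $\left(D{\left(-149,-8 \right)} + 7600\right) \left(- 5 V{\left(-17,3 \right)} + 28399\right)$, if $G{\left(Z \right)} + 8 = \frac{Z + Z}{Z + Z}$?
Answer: $218941806$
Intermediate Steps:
$V{\left(u,y \right)} = 2 y^{2}$ ($V{\left(u,y \right)} = y 2 y = 2 y^{2}$)
$G{\left(Z \right)} = -7$ ($G{\left(Z \right)} = -8 + \frac{Z + Z}{Z + Z} = -8 + \frac{2 Z}{2 Z} = -8 + 2 Z \frac{1}{2 Z} = -8 + 1 = -7$)
$D{\left(j,b \right)} = -7 + b - j$ ($D{\left(j,b \right)} = \left(b - 7\right) - j = \left(-7 + b\right) - j = -7 + b - j$)
$\left(D{\left(-149,-8 \right)} + 7600\right) \left(- 5 V{\left(-17,3 \right)} + 28399\right) = \left(\left(-7 - 8 - -149\right) + 7600\right) \left(- 5 \cdot 2 \cdot 3^{2} + 28399\right) = \left(\left(-7 - 8 + 149\right) + 7600\right) \left(- 5 \cdot 2 \cdot 9 + 28399\right) = \left(134 + 7600\right) \left(\left(-5\right) 18 + 28399\right) = 7734 \left(-90 + 28399\right) = 7734 \cdot 28309 = 218941806$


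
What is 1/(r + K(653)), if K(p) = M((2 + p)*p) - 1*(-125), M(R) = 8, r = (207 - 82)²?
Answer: 1/15758 ≈ 6.3460e-5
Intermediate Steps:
r = 15625 (r = 125² = 15625)
K(p) = 133 (K(p) = 8 - 1*(-125) = 8 + 125 = 133)
1/(r + K(653)) = 1/(15625 + 133) = 1/15758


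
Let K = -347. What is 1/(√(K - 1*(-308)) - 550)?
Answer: -550/302539 - I*√39/302539 ≈ -0.0018179 - 2.0642e-5*I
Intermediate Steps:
1/(√(K - 1*(-308)) - 550) = 1/(√(-347 - 1*(-308)) - 550) = 1/(√(-347 + 308) - 550) = 1/(√(-39) - 550) = 1/(I*√39 - 550) = 1/(-550 + I*√39)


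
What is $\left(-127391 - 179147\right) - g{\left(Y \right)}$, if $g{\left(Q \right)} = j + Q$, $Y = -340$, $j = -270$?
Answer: $-305928$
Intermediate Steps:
$g{\left(Q \right)} = -270 + Q$
$\left(-127391 - 179147\right) - g{\left(Y \right)} = \left(-127391 - 179147\right) - \left(-270 - 340\right) = \left(-127391 - 179147\right) - -610 = -306538 + 610 = -305928$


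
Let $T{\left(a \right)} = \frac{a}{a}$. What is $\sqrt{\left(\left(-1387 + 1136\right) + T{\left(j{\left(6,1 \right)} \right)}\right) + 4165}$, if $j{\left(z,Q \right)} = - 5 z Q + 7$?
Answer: $3 \sqrt{435} \approx 62.57$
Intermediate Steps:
$j{\left(z,Q \right)} = 7 - 5 Q z$ ($j{\left(z,Q \right)} = - 5 Q z + 7 = 7 - 5 Q z$)
$T{\left(a \right)} = 1$
$\sqrt{\left(\left(-1387 + 1136\right) + T{\left(j{\left(6,1 \right)} \right)}\right) + 4165} = \sqrt{\left(\left(-1387 + 1136\right) + 1\right) + 4165} = \sqrt{\left(-251 + 1\right) + 4165} = \sqrt{-250 + 4165} = \sqrt{3915} = 3 \sqrt{435}$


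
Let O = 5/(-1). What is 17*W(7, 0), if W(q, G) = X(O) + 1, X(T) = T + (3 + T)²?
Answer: 0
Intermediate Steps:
O = -5 (O = 5*(-1) = -5)
W(q, G) = 0 (W(q, G) = (-5 + (3 - 5)²) + 1 = (-5 + (-2)²) + 1 = (-5 + 4) + 1 = -1 + 1 = 0)
17*W(7, 0) = 17*0 = 0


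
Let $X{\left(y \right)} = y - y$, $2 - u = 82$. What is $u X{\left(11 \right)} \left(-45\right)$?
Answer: $0$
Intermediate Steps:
$u = -80$ ($u = 2 - 82 = -80$)
$X{\left(y \right)} = 0$
$u X{\left(11 \right)} \left(-45\right) = \left(-80\right) 0 \left(-45\right) = 0 \left(-45\right) = 0$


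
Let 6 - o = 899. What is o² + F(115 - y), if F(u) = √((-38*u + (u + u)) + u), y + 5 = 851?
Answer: 797449 + √25585 ≈ 7.9761e+5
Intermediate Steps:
o = -893 (o = 6 - 1*899 = 6 - 899 = -893)
y = 846 (y = -5 + 851 = 846)
F(u) = √35*√(-u) (F(u) = √((-38*u + 2*u) + u) = √(-36*u + u) = √(-35*u) = √35*√(-u))
o² + F(115 - y) = (-893)² + √35*√(-(115 - 1*846)) = 797449 + √35*√(-(115 - 846)) = 797449 + √35*√(-1*(-731)) = 797449 + √35*√731 = 797449 + √25585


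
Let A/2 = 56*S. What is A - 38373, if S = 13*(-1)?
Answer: -39829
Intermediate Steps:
S = -13
A = -1456 (A = 2*(56*(-13)) = 2*(-728) = -1456)
A - 38373 = -1456 - 38373 = -39829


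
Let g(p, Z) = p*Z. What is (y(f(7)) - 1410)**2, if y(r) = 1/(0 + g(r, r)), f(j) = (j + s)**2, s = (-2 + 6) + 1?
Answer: 854846551342081/429981696 ≈ 1.9881e+6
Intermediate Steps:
s = 5 (s = 4 + 1 = 5)
f(j) = (5 + j)**2 (f(j) = (j + 5)**2 = (5 + j)**2)
g(p, Z) = Z*p
y(r) = r**(-2) (y(r) = 1/(0 + r*r) = 1/(0 + r**2) = 1/(r**2) = r**(-2))
(y(f(7)) - 1410)**2 = (((5 + 7)**2)**(-2) - 1410)**2 = ((12**2)**(-2) - 1410)**2 = (144**(-2) - 1410)**2 = (1/20736 - 1410)**2 = (-29237759/20736)**2 = 854846551342081/429981696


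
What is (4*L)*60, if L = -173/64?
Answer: -2595/4 ≈ -648.75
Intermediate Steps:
L = -173/64 (L = -173*1/64 = -173/64 ≈ -2.7031)
(4*L)*60 = (4*(-173/64))*60 = -173/16*60 = -2595/4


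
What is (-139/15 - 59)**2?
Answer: 1048576/225 ≈ 4660.3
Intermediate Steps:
(-139/15 - 59)**2 = (-1024/15)**2 = 1048576/225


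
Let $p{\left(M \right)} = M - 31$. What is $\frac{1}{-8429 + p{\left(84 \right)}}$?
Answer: $- \frac{1}{8376} \approx -0.00011939$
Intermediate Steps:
$p{\left(M \right)} = -31 + M$
$\frac{1}{-8429 + p{\left(84 \right)}} = \frac{1}{-8429 + \left(-31 + 84\right)} = \frac{1}{-8429 + 53} = \frac{1}{-8376} = - \frac{1}{8376}$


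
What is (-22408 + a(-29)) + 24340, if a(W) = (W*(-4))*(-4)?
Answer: 1468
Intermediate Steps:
a(W) = 16*W (a(W) = -4*W*(-4) = 16*W)
(-22408 + a(-29)) + 24340 = (-22408 + 16*(-29)) + 24340 = (-22408 - 464) + 24340 = -22872 + 24340 = 1468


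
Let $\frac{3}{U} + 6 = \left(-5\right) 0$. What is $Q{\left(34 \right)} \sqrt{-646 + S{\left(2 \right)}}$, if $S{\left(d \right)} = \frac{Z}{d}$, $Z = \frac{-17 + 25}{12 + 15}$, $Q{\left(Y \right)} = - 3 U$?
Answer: $\frac{i \sqrt{52314}}{6} \approx 38.12 i$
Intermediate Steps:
$U = - \frac{1}{2}$ ($U = \frac{3}{-6 - 0} = \frac{3}{-6 + 0} = \frac{3}{-6} = 3 \left(- \frac{1}{6}\right) = - \frac{1}{2} \approx -0.5$)
$Q{\left(Y \right)} = \frac{3}{2}$ ($Q{\left(Y \right)} = \left(-3\right) \left(- \frac{1}{2}\right) = \frac{3}{2}$)
$Z = \frac{8}{27} \approx 0.2963$
$S{\left(d \right)} = \frac{8}{27 d}$
$Q{\left(34 \right)} \sqrt{-646 + S{\left(2 \right)}} = \frac{3 \sqrt{-646 + \frac{8}{27 \cdot 2}}}{2} = \frac{3 \sqrt{-646 + \frac{8}{27} \cdot \frac{1}{2}}}{2} = \frac{3 \sqrt{-646 + \frac{4}{27}}}{2} = \frac{3 \sqrt{- \frac{17438}{27}}}{2} = \frac{3 \frac{i \sqrt{52314}}{9}}{2} = \frac{i \sqrt{52314}}{6}$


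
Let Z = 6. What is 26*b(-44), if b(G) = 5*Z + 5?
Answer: 910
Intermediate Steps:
b(G) = 35 (b(G) = 5*6 + 5 = 30 + 5 = 35)
26*b(-44) = 26*35 = 910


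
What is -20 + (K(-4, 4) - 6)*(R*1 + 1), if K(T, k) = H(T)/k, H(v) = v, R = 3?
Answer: -48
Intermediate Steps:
K(T, k) = T/k
-20 + (K(-4, 4) - 6)*(R*1 + 1) = -20 + (-4/4 - 6)*(3*1 + 1) = -20 + (-4*1/4 - 6)*(3 + 1) = -20 + (-1 - 6)*4 = -20 - 7*4 = -20 - 28 = -48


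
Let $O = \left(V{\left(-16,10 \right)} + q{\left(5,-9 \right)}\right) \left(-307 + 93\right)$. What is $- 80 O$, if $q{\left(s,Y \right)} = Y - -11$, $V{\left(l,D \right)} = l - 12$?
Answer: $-445120$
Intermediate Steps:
$V{\left(l,D \right)} = -12 + l$ ($V{\left(l,D \right)} = l - 12 = -12 + l$)
$q{\left(s,Y \right)} = 11 + Y$ ($q{\left(s,Y \right)} = Y + 11 = 11 + Y$)
$O = 5564$ ($O = \left(\left(-12 - 16\right) + \left(11 - 9\right)\right) \left(-307 + 93\right) = \left(-28 + 2\right) \left(-214\right) = \left(-26\right) \left(-214\right) = 5564$)
$- 80 O = \left(-80\right) 5564 = -445120$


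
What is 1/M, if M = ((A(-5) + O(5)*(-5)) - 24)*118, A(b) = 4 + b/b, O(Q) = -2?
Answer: -1/1062 ≈ -0.00094162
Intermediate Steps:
A(b) = 5 (A(b) = 4 + 1 = 5)
M = -1062 (M = ((5 - 2*(-5)) - 24)*118 = ((5 + 10) - 24)*118 = (15 - 24)*118 = -9*118 = -1062)
1/M = 1/(-1062) = -1/1062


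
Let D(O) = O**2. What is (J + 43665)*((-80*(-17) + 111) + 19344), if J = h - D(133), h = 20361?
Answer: 964504655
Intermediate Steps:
J = 2672 (J = 20361 - 1*133**2 = 20361 - 1*17689 = 20361 - 17689 = 2672)
(J + 43665)*((-80*(-17) + 111) + 19344) = (2672 + 43665)*((-80*(-17) + 111) + 19344) = 46337*((1360 + 111) + 19344) = 46337*(1471 + 19344) = 46337*20815 = 964504655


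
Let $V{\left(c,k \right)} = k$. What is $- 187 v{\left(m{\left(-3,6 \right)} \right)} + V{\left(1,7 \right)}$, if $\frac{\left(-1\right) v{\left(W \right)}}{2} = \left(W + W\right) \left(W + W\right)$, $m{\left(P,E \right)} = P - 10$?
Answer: $252831$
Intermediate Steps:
$m{\left(P,E \right)} = -10 + P$ ($m{\left(P,E \right)} = P - 10 = -10 + P$)
$v{\left(W \right)} = - 8 W^{2}$ ($v{\left(W \right)} = - 2 \left(W + W\right) \left(W + W\right) = - 2 \cdot 2 W 2 W = - 2 \cdot 4 W^{2} = - 8 W^{2}$)
$- 187 v{\left(m{\left(-3,6 \right)} \right)} + V{\left(1,7 \right)} = - 187 \left(- 8 \left(-10 - 3\right)^{2}\right) + 7 = - 187 \left(- 8 \left(-13\right)^{2}\right) + 7 = - 187 \left(\left(-8\right) 169\right) + 7 = \left(-187\right) \left(-1352\right) + 7 = 252824 + 7 = 252831$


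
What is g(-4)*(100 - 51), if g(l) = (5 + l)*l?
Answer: -196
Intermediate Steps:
g(l) = l*(5 + l)
g(-4)*(100 - 51) = (-4*(5 - 4))*(100 - 51) = -4*1*49 = -4*49 = -196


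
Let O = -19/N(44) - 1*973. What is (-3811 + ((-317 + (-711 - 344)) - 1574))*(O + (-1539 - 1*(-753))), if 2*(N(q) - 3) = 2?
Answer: 47670635/4 ≈ 1.1918e+7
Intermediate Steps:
N(q) = 4 (N(q) = 3 + (½)*2 = 3 + 1 = 4)
O = -3911/4 (O = -19/4 - 1*973 = -19*¼ - 973 = -19/4 - 973 = -3911/4 ≈ -977.75)
(-3811 + ((-317 + (-711 - 344)) - 1574))*(O + (-1539 - 1*(-753))) = (-3811 + ((-317 + (-711 - 344)) - 1574))*(-3911/4 + (-1539 - 1*(-753))) = (-3811 + ((-317 - 1055) - 1574))*(-3911/4 + (-1539 + 753)) = (-3811 + (-1372 - 1574))*(-3911/4 - 786) = (-3811 - 2946)*(-7055/4) = -6757*(-7055/4) = 47670635/4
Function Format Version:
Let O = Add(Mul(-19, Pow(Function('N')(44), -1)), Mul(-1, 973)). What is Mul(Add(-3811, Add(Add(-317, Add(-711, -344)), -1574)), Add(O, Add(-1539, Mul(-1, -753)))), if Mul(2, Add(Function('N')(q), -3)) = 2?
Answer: Rational(47670635, 4) ≈ 1.1918e+7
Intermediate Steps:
Function('N')(q) = 4 (Function('N')(q) = Add(3, Mul(Rational(1, 2), 2)) = Add(3, 1) = 4)
O = Rational(-3911, 4) (O = Add(Mul(-19, Pow(4, -1)), Mul(-1, 973)) = Add(Mul(-19, Rational(1, 4)), -973) = Add(Rational(-19, 4), -973) = Rational(-3911, 4) ≈ -977.75)
Mul(Add(-3811, Add(Add(-317, Add(-711, -344)), -1574)), Add(O, Add(-1539, Mul(-1, -753)))) = Mul(Add(-3811, Add(Add(-317, Add(-711, -344)), -1574)), Add(Rational(-3911, 4), Add(-1539, Mul(-1, -753)))) = Mul(Add(-3811, Add(Add(-317, -1055), -1574)), Add(Rational(-3911, 4), Add(-1539, 753))) = Mul(Add(-3811, Add(-1372, -1574)), Add(Rational(-3911, 4), -786)) = Mul(Add(-3811, -2946), Rational(-7055, 4)) = Mul(-6757, Rational(-7055, 4)) = Rational(47670635, 4)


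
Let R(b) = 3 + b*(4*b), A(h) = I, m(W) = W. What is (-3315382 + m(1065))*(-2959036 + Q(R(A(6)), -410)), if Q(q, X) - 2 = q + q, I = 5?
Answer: 9806493940476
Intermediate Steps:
A(h) = 5
R(b) = 3 + 4*b²
Q(q, X) = 2 + 2*q (Q(q, X) = 2 + (q + q) = 2 + 2*q)
(-3315382 + m(1065))*(-2959036 + Q(R(A(6)), -410)) = (-3315382 + 1065)*(-2959036 + (2 + 2*(3 + 4*5²))) = -3314317*(-2959036 + (2 + 2*(3 + 4*25))) = -3314317*(-2959036 + (2 + 2*(3 + 100))) = -3314317*(-2959036 + (2 + 2*103)) = -3314317*(-2959036 + (2 + 206)) = -3314317*(-2959036 + 208) = -3314317*(-2958828) = 9806493940476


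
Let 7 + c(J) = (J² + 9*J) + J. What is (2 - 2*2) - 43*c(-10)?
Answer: 299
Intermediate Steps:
c(J) = -7 + J² + 10*J (c(J) = -7 + ((J² + 9*J) + J) = -7 + (J² + 10*J) = -7 + J² + 10*J)
(2 - 2*2) - 43*c(-10) = (2 - 2*2) - 43*(-7 + (-10)² + 10*(-10)) = (2 - 4) - 43*(-7 + 100 - 100) = -2 - 43*(-7) = -2 + 301 = 299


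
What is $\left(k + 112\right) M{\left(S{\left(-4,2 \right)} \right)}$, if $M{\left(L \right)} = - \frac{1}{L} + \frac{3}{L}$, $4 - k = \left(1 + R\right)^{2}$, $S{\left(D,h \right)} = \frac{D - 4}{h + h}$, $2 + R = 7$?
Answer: $-80$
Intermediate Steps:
$R = 5$ ($R = -2 + 7 = 5$)
$S{\left(D,h \right)} = \frac{-4 + D}{2 h}$
$k = -32$ ($k = 4 - \left(1 + 5\right)^{2} = 4 - 6^{2} = 4 - 36 = -32$)
$M{\left(L \right)} = \frac{2}{L}$
$\left(k + 112\right) M{\left(S{\left(-4,2 \right)} \right)} = \left(-32 + 112\right) \frac{2}{\frac{1}{2} \cdot \frac{1}{2} \left(-4 - 4\right)} = 80 \frac{2}{\frac{1}{2} \cdot \frac{1}{2} \left(-8\right)} = 80 \frac{2}{-2} = 80 \cdot 2 \left(- \frac{1}{2}\right) = 80 \left(-1\right) = -80$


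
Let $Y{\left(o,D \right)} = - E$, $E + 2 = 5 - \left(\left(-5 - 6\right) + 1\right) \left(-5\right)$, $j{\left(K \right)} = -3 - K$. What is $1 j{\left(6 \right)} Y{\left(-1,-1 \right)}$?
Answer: $-423$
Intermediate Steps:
$E = -47$ ($E = -2 + \left(5 - \left(\left(-5 - 6\right) + 1\right) \left(-5\right)\right) = -2 + \left(5 - \left(-11 + 1\right) \left(-5\right)\right) = -2 + \left(5 - \left(-10\right) \left(-5\right)\right) = -2 + \left(5 - 50\right) = -2 - 45 = -47$)
$Y{\left(o,D \right)} = 47$ ($Y{\left(o,D \right)} = \left(-1\right) \left(-47\right) = 47$)
$1 j{\left(6 \right)} Y{\left(-1,-1 \right)} = 1 \left(-3 - 6\right) 47 = 1 \left(-9\right) 47 = \left(-9\right) 47 = -423$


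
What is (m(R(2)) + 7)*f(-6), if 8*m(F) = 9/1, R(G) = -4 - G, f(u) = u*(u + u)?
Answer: 585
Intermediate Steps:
f(u) = 2*u**2 (f(u) = u*(2*u) = 2*u**2)
m(F) = 9/8 (m(F) = (9/1)/8 = (9*1)/8 = (1/8)*9 = 9/8)
(m(R(2)) + 7)*f(-6) = (9/8 + 7)*(2*(-6)**2) = 65*(2*36)/8 = (65/8)*72 = 585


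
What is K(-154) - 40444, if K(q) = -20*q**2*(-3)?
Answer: 1382516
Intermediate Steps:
K(q) = 60*q**2
K(-154) - 40444 = 60*(-154)**2 - 40444 = 60*23716 - 40444 = 1422960 - 40444 = 1382516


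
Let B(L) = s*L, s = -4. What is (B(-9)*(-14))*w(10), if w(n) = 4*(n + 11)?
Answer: -42336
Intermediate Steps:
B(L) = -4*L
w(n) = 44 + 4*n (w(n) = 4*(11 + n) = 44 + 4*n)
(B(-9)*(-14))*w(10) = (-4*(-9)*(-14))*(44 + 4*10) = (36*(-14))*(44 + 40) = -504*84 = -42336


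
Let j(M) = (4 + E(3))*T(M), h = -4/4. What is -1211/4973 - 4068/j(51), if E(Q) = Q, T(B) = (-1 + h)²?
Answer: -5066018/34811 ≈ -145.53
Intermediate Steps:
h = -1 (h = -4*¼ = -1)
T(B) = 4 (T(B) = (-1 - 1)² = (-2)² = 4)
j(M) = 28 (j(M) = (4 + 3)*4 = 7*4 = 28)
-1211/4973 - 4068/j(51) = -1211/4973 - 4068/28 = -1211*1/4973 - 4068*1/28 = -1211/4973 - 1017/7 = -5066018/34811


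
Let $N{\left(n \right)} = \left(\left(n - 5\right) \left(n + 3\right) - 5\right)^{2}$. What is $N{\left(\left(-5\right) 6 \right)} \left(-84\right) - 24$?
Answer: $-74222424$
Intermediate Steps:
$N{\left(n \right)} = \left(-5 + \left(-5 + n\right) \left(3 + n\right)\right)^{2}$ ($N{\left(n \right)} = \left(\left(-5 + n\right) \left(3 + n\right) - 5\right)^{2} = \left(-5 + \left(-5 + n\right) \left(3 + n\right)\right)^{2}$)
$N{\left(\left(-5\right) 6 \right)} \left(-84\right) - 24 = \left(20 - \left(\left(-5\right) 6\right)^{2} + 2 \left(\left(-5\right) 6\right)\right)^{2} \left(-84\right) - 24 = \left(20 - \left(-30\right)^{2} + 2 \left(-30\right)\right)^{2} \left(-84\right) - 24 = \left(20 - 900 - 60\right)^{2} \left(-84\right) - 24 = \left(-940\right)^{2} \left(-84\right) - 24 = 883600 \left(-84\right) - 24 = -74222400 - 24 = -74222424$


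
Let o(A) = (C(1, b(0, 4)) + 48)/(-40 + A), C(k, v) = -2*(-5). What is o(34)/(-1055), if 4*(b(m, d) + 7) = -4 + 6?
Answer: 29/3165 ≈ 0.0091627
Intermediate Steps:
b(m, d) = -13/2 (b(m, d) = -7 + (-4 + 6)/4 = -7 + (¼)*2 = -7 + ½ = -13/2)
C(k, v) = 10
o(A) = 58/(-40 + A) (o(A) = (10 + 48)/(-40 + A) = 58/(-40 + A))
o(34)/(-1055) = (58/(-40 + 34))/(-1055) = (58/(-6))*(-1/1055) = (58*(-⅙))*(-1/1055) = -29/3*(-1/1055) = 29/3165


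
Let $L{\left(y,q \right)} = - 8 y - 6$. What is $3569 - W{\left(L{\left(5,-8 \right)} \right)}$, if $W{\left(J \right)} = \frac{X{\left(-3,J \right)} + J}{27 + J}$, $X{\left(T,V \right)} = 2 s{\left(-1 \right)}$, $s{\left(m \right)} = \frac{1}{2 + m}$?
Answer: $\frac{67767}{19} \approx 3566.7$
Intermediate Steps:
$L{\left(y,q \right)} = -6 - 8 y$
$X{\left(T,V \right)} = 2$ ($X{\left(T,V \right)} = \frac{2}{2 - 1} = \frac{2}{1} = 2 \cdot 1 = 2$)
$W{\left(J \right)} = \frac{2 + J}{27 + J}$
$3569 - W{\left(L{\left(5,-8 \right)} \right)} = 3569 - \frac{2 - 46}{27 - 46} = 3569 - \frac{1}{-19} \left(-44\right) = 3569 - \left(- \frac{1}{19}\right) \left(-44\right) = 3569 - \frac{44}{19} = \frac{67767}{19}$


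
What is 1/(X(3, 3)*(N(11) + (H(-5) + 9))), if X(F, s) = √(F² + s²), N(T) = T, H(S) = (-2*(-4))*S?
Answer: -√2/120 ≈ -0.011785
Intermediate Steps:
H(S) = 8*S
1/(X(3, 3)*(N(11) + (H(-5) + 9))) = 1/(√(3² + 3²)*(11 + (8*(-5) + 9))) = 1/(√(9 + 9)*(11 + (-40 + 9))) = 1/(√18*(11 - 31)) = 1/((3*√2)*(-20)) = 1/(-60*√2) = -√2/120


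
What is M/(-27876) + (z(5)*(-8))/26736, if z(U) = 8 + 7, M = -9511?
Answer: 5227937/15526932 ≈ 0.33670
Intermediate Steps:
z(U) = 15
M/(-27876) + (z(5)*(-8))/26736 = -9511/(-27876) + (15*(-8))/26736 = -9511*(-1/27876) - 120*1/26736 = 9511/27876 - 5/1114 = 5227937/15526932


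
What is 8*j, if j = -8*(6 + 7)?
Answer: -832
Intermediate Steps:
j = -104 (j = -8*13 = -104)
8*j = 8*(-104) = -832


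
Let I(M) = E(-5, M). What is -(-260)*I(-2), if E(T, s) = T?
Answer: -1300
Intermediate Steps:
I(M) = -5
-(-260)*I(-2) = -(-260)*(-5) = -1*1300 = -1300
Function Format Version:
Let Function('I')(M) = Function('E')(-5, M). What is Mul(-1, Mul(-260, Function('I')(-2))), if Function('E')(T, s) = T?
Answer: -1300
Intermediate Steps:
Function('I')(M) = -5
Mul(-1, Mul(-260, Function('I')(-2))) = Mul(-1, Mul(-260, -5)) = Mul(-1, 1300) = -1300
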